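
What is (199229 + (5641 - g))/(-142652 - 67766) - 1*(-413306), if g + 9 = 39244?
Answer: 86966856273/210418 ≈ 4.1331e+5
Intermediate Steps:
g = 39235 (g = -9 + 39244 = 39235)
(199229 + (5641 - g))/(-142652 - 67766) - 1*(-413306) = (199229 + (5641 - 1*39235))/(-142652 - 67766) - 1*(-413306) = (199229 + (5641 - 39235))/(-210418) + 413306 = (199229 - 33594)*(-1/210418) + 413306 = 165635*(-1/210418) + 413306 = -165635/210418 + 413306 = 86966856273/210418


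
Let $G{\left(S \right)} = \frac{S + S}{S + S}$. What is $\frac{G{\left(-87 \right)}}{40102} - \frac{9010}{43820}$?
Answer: $- \frac{9031880}{43931741} \approx -0.20559$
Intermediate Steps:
$G{\left(S \right)} = 1$ ($G{\left(S \right)} = \frac{2 S}{2 S} = 2 S \frac{1}{2 S} = 1$)
$\frac{G{\left(-87 \right)}}{40102} - \frac{9010}{43820} = 1 \cdot \frac{1}{40102} - \frac{9010}{43820} = 1 \cdot \frac{1}{40102} - \frac{901}{4382} = \frac{1}{40102} - \frac{901}{4382} = - \frac{9031880}{43931741}$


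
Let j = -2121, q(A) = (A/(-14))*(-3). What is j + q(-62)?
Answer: -14940/7 ≈ -2134.3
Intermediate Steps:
q(A) = 3*A/14 (q(A) = (A*(-1/14))*(-3) = -A/14*(-3) = 3*A/14)
j + q(-62) = -2121 + (3/14)*(-62) = -2121 - 93/7 = -14940/7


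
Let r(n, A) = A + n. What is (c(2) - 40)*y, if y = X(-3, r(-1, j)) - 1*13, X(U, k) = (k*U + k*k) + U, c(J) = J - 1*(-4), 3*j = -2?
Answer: 2516/9 ≈ 279.56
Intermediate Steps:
j = -⅔ (j = (⅓)*(-2) = -⅔ ≈ -0.66667)
c(J) = 4 + J (c(J) = J + 4 = 4 + J)
X(U, k) = U + k² + U*k (X(U, k) = (U*k + k²) + U = (k² + U*k) + U = U + k² + U*k)
y = -74/9 (y = (-3 + (-⅔ - 1)² - 3*(-⅔ - 1)) - 1*13 = (-3 + (-5/3)² - 3*(-5/3)) - 13 = (-3 + 25/9 + 5) - 13 = 43/9 - 13 = -74/9 ≈ -8.2222)
(c(2) - 40)*y = ((4 + 2) - 40)*(-74/9) = (6 - 40)*(-74/9) = -34*(-74/9) = 2516/9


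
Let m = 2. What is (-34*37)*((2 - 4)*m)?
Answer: 5032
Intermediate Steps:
(-34*37)*((2 - 4)*m) = (-34*37)*((2 - 4)*2) = -(-2516)*2 = -1258*(-4) = 5032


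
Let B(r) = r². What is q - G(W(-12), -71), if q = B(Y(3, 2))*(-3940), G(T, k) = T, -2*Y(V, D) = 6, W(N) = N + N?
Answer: -35436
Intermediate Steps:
W(N) = 2*N
Y(V, D) = -3 (Y(V, D) = -½*6 = -3)
q = -35460 (q = (-3)²*(-3940) = 9*(-3940) = -35460)
q - G(W(-12), -71) = -35460 - 2*(-12) = -35460 - 1*(-24) = -35460 + 24 = -35436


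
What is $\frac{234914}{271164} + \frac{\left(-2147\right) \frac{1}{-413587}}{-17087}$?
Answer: $\frac{830063755186979}{958152715657158} \approx 0.86632$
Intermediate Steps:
$\frac{234914}{271164} + \frac{\left(-2147\right) \frac{1}{-413587}}{-17087} = 234914 \cdot \frac{1}{271164} + \left(-2147\right) \left(- \frac{1}{413587}\right) \left(- \frac{1}{17087}\right) = \frac{117457}{135582} + \frac{2147}{413587} \left(- \frac{1}{17087}\right) = \frac{117457}{135582} - \frac{2147}{7066961069} = \frac{830063755186979}{958152715657158}$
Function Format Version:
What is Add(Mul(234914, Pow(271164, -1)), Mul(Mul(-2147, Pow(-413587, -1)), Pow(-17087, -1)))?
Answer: Rational(830063755186979, 958152715657158) ≈ 0.86632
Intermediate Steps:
Add(Mul(234914, Pow(271164, -1)), Mul(Mul(-2147, Pow(-413587, -1)), Pow(-17087, -1))) = Add(Mul(234914, Rational(1, 271164)), Mul(Mul(-2147, Rational(-1, 413587)), Rational(-1, 17087))) = Add(Rational(117457, 135582), Mul(Rational(2147, 413587), Rational(-1, 17087))) = Add(Rational(117457, 135582), Rational(-2147, 7066961069)) = Rational(830063755186979, 958152715657158)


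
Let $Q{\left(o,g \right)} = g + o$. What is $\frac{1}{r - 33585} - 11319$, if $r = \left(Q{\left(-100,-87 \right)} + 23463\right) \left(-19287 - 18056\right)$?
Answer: $- \frac{9838805914708}{869229253} \approx -11319.0$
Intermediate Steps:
$r = -869195668$ ($r = \left(\left(-87 - 100\right) + 23463\right) \left(-19287 - 18056\right) = \left(-187 + 23463\right) \left(-37343\right) = 23276 \left(-37343\right) = -869195668$)
$\frac{1}{r - 33585} - 11319 = \frac{1}{-869195668 - 33585} - 11319 = \frac{1}{-869229253} - 11319 = - \frac{1}{869229253} - 11319 = - \frac{9838805914708}{869229253}$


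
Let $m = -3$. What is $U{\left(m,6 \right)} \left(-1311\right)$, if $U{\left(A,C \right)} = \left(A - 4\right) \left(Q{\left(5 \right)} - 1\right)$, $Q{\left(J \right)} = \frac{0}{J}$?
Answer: $-9177$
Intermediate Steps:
$Q{\left(J \right)} = 0$
$U{\left(A,C \right)} = 4 - A$ ($U{\left(A,C \right)} = \left(A - 4\right) \left(0 - 1\right) = \left(-4 + A\right) \left(-1\right) = 4 - A$)
$U{\left(m,6 \right)} \left(-1311\right) = \left(4 - -3\right) \left(-1311\right) = \left(4 + 3\right) \left(-1311\right) = 7 \left(-1311\right) = -9177$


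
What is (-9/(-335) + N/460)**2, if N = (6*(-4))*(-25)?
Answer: 105206049/59367025 ≈ 1.7721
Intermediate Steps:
N = 600 (N = -24*(-25) = 600)
(-9/(-335) + N/460)**2 = (-9/(-335) + 600/460)**2 = (-9*(-1/335) + 600*(1/460))**2 = (9/335 + 30/23)**2 = (10257/7705)**2 = 105206049/59367025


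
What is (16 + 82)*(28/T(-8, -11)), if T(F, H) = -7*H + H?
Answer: 1372/33 ≈ 41.576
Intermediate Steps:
T(F, H) = -6*H
(16 + 82)*(28/T(-8, -11)) = (16 + 82)*(28/((-6*(-11)))) = 98*(28/66) = 98*(28*(1/66)) = 98*(14/33) = 1372/33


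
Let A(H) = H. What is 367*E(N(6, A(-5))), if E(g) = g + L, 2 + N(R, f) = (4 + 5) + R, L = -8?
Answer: 1835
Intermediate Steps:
N(R, f) = 7 + R (N(R, f) = -2 + ((4 + 5) + R) = -2 + (9 + R) = 7 + R)
E(g) = -8 + g (E(g) = g - 8 = -8 + g)
367*E(N(6, A(-5))) = 367*(-8 + (7 + 6)) = 367*(-8 + 13) = 367*5 = 1835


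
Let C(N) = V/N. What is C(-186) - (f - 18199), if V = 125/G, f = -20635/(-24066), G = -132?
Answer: 597372831761/32826024 ≈ 18198.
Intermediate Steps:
f = 20635/24066 (f = -20635*(-1/24066) = 20635/24066 ≈ 0.85743)
V = -125/132 (V = 125/(-132) = 125*(-1/132) = -125/132 ≈ -0.94697)
C(N) = -125/(132*N)
C(-186) - (f - 18199) = -125/132/(-186) - (20635/24066 - 18199) = -125/132*(-1/186) - 1*(-437956499/24066) = 125/24552 + 437956499/24066 = 597372831761/32826024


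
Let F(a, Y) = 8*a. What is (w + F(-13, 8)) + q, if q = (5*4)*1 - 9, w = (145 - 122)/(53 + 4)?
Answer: -5278/57 ≈ -92.596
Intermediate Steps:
w = 23/57 ≈ 0.40351
q = 11 (q = 20*1 - 9 = 20 - 9 = 11)
(w + F(-13, 8)) + q = (23/57 + 8*(-13)) + 11 = (23/57 - 104) + 11 = -5905/57 + 11 = -5278/57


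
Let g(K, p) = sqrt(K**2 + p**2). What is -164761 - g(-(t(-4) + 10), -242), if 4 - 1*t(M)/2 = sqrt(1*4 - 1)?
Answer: -164761 - 2*sqrt(14725 - 18*sqrt(3)) ≈ -1.6500e+5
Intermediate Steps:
t(M) = 8 - 2*sqrt(3) (t(M) = 8 - 2*sqrt(1*4 - 1) = 8 - 2*sqrt(4 - 1) = 8 - 2*sqrt(3))
-164761 - g(-(t(-4) + 10), -242) = -164761 - sqrt((-((8 - 2*sqrt(3)) + 10))**2 + (-242)**2) = -164761 - sqrt((-(18 - 2*sqrt(3)))**2 + 58564) = -164761 - sqrt((-18 + 2*sqrt(3))**2 + 58564) = -164761 - sqrt(58564 + (-18 + 2*sqrt(3))**2)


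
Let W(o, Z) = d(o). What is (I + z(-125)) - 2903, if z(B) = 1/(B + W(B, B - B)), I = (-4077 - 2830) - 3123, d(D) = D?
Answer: -3233251/250 ≈ -12933.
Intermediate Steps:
W(o, Z) = o
I = -10030 (I = -6907 - 3123 = -10030)
z(B) = 1/(2*B) (z(B) = 1/(B + B) = 1/(2*B))
(I + z(-125)) - 2903 = (-10030 + (½)/(-125)) - 2903 = (-10030 + (½)*(-1/125)) - 2903 = (-10030 - 1/250) - 2903 = -2507501/250 - 2903 = -3233251/250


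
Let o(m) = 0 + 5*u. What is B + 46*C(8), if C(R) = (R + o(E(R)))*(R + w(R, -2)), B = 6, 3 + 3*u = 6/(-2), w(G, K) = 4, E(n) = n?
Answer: -1098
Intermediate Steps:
u = -2 (u = -1 + (6/(-2))/3 = -1 + (6*(-1/2))/3 = -1 + (1/3)*(-3) = -1 - 1 = -2)
o(m) = -10 (o(m) = 0 + 5*(-2) = 0 - 10 = -10)
C(R) = (-10 + R)*(4 + R) (C(R) = (R - 10)*(R + 4) = (-10 + R)*(4 + R))
B + 46*C(8) = 6 + 46*(-40 + 8**2 - 6*8) = 6 + 46*(-40 + 64 - 48) = 6 + 46*(-24) = 6 - 1104 = -1098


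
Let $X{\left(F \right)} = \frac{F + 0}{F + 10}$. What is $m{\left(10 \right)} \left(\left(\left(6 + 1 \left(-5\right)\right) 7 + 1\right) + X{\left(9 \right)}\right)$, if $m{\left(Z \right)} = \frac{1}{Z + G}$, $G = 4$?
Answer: $\frac{23}{38} \approx 0.60526$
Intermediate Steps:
$X{\left(F \right)} = \frac{F}{10 + F}$
$m{\left(Z \right)} = \frac{1}{4 + Z}$ ($m{\left(Z \right)} = \frac{1}{Z + 4} = \frac{1}{4 + Z}$)
$m{\left(10 \right)} \left(\left(\left(6 + 1 \left(-5\right)\right) 7 + 1\right) + X{\left(9 \right)}\right) = \frac{\left(\left(6 + 1 \left(-5\right)\right) 7 + 1\right) + \frac{9}{10 + 9}}{4 + 10} = \frac{\left(\left(6 - 5\right) 7 + 1\right) + \frac{9}{19}}{14} = \frac{\left(1 \cdot 7 + 1\right) + 9 \cdot \frac{1}{19}}{14} = \frac{\left(7 + 1\right) + \frac{9}{19}}{14} = \frac{8 + \frac{9}{19}}{14} = \frac{1}{14} \cdot \frac{161}{19} = \frac{23}{38}$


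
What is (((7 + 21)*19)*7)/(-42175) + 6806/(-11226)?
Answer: -23489191/33818325 ≈ -0.69457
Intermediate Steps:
(((7 + 21)*19)*7)/(-42175) + 6806/(-11226) = ((28*19)*7)*(-1/42175) + 6806*(-1/11226) = (532*7)*(-1/42175) - 3403/5613 = 3724*(-1/42175) - 3403/5613 = -532/6025 - 3403/5613 = -23489191/33818325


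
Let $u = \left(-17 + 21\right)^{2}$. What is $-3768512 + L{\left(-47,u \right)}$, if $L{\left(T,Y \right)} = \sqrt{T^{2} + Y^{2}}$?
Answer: $-3768512 + \sqrt{2465} \approx -3.7685 \cdot 10^{6}$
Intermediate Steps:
$u = 16$ ($u = 4^{2} = 16$)
$-3768512 + L{\left(-47,u \right)} = -3768512 + \sqrt{\left(-47\right)^{2} + 16^{2}} = -3768512 + \sqrt{2209 + 256} = -3768512 + \sqrt{2465}$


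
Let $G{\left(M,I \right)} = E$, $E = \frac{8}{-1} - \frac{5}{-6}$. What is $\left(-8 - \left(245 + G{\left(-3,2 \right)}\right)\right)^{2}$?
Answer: $\frac{2175625}{36} \approx 60434.0$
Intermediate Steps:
$E = - \frac{43}{6}$ ($E = 8 \left(-1\right) - - \frac{5}{6} = -8 + \frac{5}{6} = - \frac{43}{6} \approx -7.1667$)
$G{\left(M,I \right)} = - \frac{43}{6}$
$\left(-8 - \left(245 + G{\left(-3,2 \right)}\right)\right)^{2} = \left(-8 - \frac{1427}{6}\right)^{2} = \left(- \frac{1475}{6}\right)^{2} = \frac{2175625}{36}$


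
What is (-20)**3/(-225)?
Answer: 320/9 ≈ 35.556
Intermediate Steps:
(-20)**3/(-225) = -8000*(-1/225) = 320/9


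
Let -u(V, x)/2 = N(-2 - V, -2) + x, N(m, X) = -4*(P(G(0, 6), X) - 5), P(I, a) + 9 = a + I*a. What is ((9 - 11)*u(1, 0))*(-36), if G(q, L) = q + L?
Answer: -16128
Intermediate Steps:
G(q, L) = L + q
P(I, a) = -9 + a + I*a (P(I, a) = -9 + (a + I*a) = -9 + a + I*a)
N(m, X) = 56 - 28*X (N(m, X) = -4*((-9 + X + (6 + 0)*X) - 5) = -4*((-9 + X + 6*X) - 5) = -4*((-9 + 7*X) - 5) = -4*(-14 + 7*X) = 56 - 28*X)
u(V, x) = -224 - 2*x (u(V, x) = -2*((56 - 28*(-2)) + x) = -2*((56 + 56) + x) = -2*(112 + x) = -224 - 2*x)
((9 - 11)*u(1, 0))*(-36) = ((9 - 11)*(-224 - 2*0))*(-36) = -2*(-224 + 0)*(-36) = -2*(-224)*(-36) = 448*(-36) = -16128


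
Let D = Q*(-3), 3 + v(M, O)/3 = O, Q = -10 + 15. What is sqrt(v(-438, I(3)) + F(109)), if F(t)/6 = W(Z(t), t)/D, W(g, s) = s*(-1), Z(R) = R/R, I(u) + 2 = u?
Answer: 2*sqrt(235)/5 ≈ 6.1319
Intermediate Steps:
I(u) = -2 + u
Q = 5
v(M, O) = -9 + 3*O
Z(R) = 1
W(g, s) = -s
D = -15 (D = 5*(-3) = -15)
F(t) = 2*t/5 (F(t) = 6*(-t/(-15)) = 6*(-t*(-1/15)) = 6*(t/15) = 2*t/5)
sqrt(v(-438, I(3)) + F(109)) = sqrt((-9 + 3*(-2 + 3)) + (2/5)*109) = sqrt((-9 + 3*1) + 218/5) = sqrt((-9 + 3) + 218/5) = sqrt(-6 + 218/5) = sqrt(188/5) = 2*sqrt(235)/5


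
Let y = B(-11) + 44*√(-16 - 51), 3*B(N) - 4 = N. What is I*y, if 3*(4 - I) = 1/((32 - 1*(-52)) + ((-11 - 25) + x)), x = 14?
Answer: -5201/558 + 16346*I*√67/93 ≈ -9.3208 + 1438.7*I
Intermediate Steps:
B(N) = 4/3 + N/3
y = -7/3 + 44*I*√67 (y = (4/3 + (⅓)*(-11)) + 44*√(-16 - 51) = (4/3 - 11/3) + 44*√(-67) = -7/3 + 44*(I*√67) = -7/3 + 44*I*√67 ≈ -2.3333 + 360.16*I)
I = 743/186 (I = 4 - 1/(3*((32 - 1*(-52)) + ((-11 - 25) + 14))) = 4 - 1/(3*((32 + 52) + (-36 + 14))) = 4 - 1/(3*(84 - 22)) = 4 - ⅓/62 = 4 - ⅓*1/62 = 4 - 1/186 = 743/186 ≈ 3.9946)
I*y = 743*(-7/3 + 44*I*√67)/186 = -5201/558 + 16346*I*√67/93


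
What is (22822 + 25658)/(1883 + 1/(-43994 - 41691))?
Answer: 692334800/26890809 ≈ 25.746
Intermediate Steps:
(22822 + 25658)/(1883 + 1/(-43994 - 41691)) = 48480/(1883 + 1/(-85685)) = 48480/(1883 - 1/85685) = 48480/(161344854/85685) = 48480*(85685/161344854) = 692334800/26890809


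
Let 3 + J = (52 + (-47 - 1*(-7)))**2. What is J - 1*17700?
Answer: -17559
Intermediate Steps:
J = 141 (J = -3 + (52 + (-47 - 1*(-7)))**2 = -3 + (52 + (-47 + 7))**2 = -3 + (52 - 40)**2 = -3 + 12**2 = -3 + 144 = 141)
J - 1*17700 = 141 - 1*17700 = 141 - 17700 = -17559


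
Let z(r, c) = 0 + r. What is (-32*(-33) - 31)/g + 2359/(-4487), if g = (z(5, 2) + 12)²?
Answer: 559632/185249 ≈ 3.0210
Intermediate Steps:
z(r, c) = r
g = 289 (g = (5 + 12)² = 17² = 289)
(-32*(-33) - 31)/g + 2359/(-4487) = (-32*(-33) - 31)/289 + 2359/(-4487) = (1056 - 31)*(1/289) + 2359*(-1/4487) = 1025*(1/289) - 337/641 = 1025/289 - 337/641 = 559632/185249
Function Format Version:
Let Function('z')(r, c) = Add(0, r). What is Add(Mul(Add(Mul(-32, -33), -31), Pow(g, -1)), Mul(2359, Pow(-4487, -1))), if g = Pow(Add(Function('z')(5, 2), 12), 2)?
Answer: Rational(559632, 185249) ≈ 3.0210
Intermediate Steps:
Function('z')(r, c) = r
g = 289 (g = Pow(Add(5, 12), 2) = Pow(17, 2) = 289)
Add(Mul(Add(Mul(-32, -33), -31), Pow(g, -1)), Mul(2359, Pow(-4487, -1))) = Add(Mul(Add(Mul(-32, -33), -31), Pow(289, -1)), Mul(2359, Pow(-4487, -1))) = Add(Mul(Add(1056, -31), Rational(1, 289)), Mul(2359, Rational(-1, 4487))) = Add(Mul(1025, Rational(1, 289)), Rational(-337, 641)) = Add(Rational(1025, 289), Rational(-337, 641)) = Rational(559632, 185249)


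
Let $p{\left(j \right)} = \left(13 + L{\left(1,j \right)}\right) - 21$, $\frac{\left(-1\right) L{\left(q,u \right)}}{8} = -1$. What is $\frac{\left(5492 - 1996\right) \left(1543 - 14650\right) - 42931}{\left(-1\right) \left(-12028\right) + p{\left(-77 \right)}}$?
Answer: $- \frac{45865003}{12028} \approx -3813.2$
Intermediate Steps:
$L{\left(q,u \right)} = 8$ ($L{\left(q,u \right)} = \left(-8\right) \left(-1\right) = 8$)
$p{\left(j \right)} = 0$ ($p{\left(j \right)} = \left(13 + 8\right) - 21 = 21 - 21 = 0$)
$\frac{\left(5492 - 1996\right) \left(1543 - 14650\right) - 42931}{\left(-1\right) \left(-12028\right) + p{\left(-77 \right)}} = \frac{\left(5492 - 1996\right) \left(1543 - 14650\right) - 42931}{\left(-1\right) \left(-12028\right) + 0} = \frac{3496 \left(-13107\right) - 42931}{12028 + 0} = \frac{-45822072 - 42931}{12028} = \left(-45865003\right) \frac{1}{12028} = - \frac{45865003}{12028}$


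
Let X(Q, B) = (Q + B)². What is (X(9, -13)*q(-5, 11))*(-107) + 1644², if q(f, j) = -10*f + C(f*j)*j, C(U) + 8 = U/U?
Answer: 2748960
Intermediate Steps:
C(U) = -7 (C(U) = -8 + U/U = -8 + 1 = -7)
X(Q, B) = (B + Q)²
q(f, j) = -10*f - 7*j
(X(9, -13)*q(-5, 11))*(-107) + 1644² = ((-13 + 9)²*(-10*(-5) - 7*11))*(-107) + 1644² = ((-4)²*(50 - 77))*(-107) + 2702736 = (16*(-27))*(-107) + 2702736 = -432*(-107) + 2702736 = 46224 + 2702736 = 2748960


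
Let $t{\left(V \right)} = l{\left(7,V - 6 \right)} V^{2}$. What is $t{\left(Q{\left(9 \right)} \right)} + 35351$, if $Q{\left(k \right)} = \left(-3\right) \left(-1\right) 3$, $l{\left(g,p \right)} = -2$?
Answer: $35189$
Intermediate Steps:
$Q{\left(k \right)} = 9$ ($Q{\left(k \right)} = 3 \cdot 3 = 9$)
$t{\left(V \right)} = - 2 V^{2}$
$t{\left(Q{\left(9 \right)} \right)} + 35351 = - 2 \cdot 9^{2} + 35351 = \left(-2\right) 81 + 35351 = -162 + 35351 = 35189$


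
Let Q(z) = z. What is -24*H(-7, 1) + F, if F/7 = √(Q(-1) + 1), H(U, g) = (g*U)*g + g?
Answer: 144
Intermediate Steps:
H(U, g) = g + U*g² (H(U, g) = (U*g)*g + g = U*g² + g = g + U*g²)
F = 0 (F = 7*√(-1 + 1) = 7*√0 = 7*0 = 0)
-24*H(-7, 1) + F = -24*(1 - 7*1) + 0 = -24*(1 - 7) + 0 = -24*(-6) + 0 = 144 + 0 = 144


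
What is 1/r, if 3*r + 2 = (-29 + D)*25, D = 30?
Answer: 3/23 ≈ 0.13043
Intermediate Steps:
r = 23/3 (r = -⅔ + ((-29 + 30)*25)/3 = -⅔ + (1*25)/3 = -⅔ + (⅓)*25 = -⅔ + 25/3 = 23/3 ≈ 7.6667)
1/r = 1/(23/3) = 3/23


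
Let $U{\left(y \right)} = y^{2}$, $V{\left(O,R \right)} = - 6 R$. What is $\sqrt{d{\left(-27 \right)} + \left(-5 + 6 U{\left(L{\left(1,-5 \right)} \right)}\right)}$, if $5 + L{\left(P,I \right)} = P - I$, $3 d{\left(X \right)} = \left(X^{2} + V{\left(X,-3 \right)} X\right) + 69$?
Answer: $\sqrt{105} \approx 10.247$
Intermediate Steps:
$d{\left(X \right)} = 23 + 6 X + \frac{X^{2}}{3}$ ($d{\left(X \right)} = \frac{\left(X^{2} + \left(-6\right) \left(-3\right) X\right) + 69}{3} = \frac{\left(X^{2} + 18 X\right) + 69}{3} = \frac{69 + X^{2} + 18 X}{3} = 23 + 6 X + \frac{X^{2}}{3}$)
$L{\left(P,I \right)} = -5 + P - I$ ($L{\left(P,I \right)} = -5 - \left(I - P\right) = -5 + P - I$)
$\sqrt{d{\left(-27 \right)} + \left(-5 + 6 U{\left(L{\left(1,-5 \right)} \right)}\right)} = \sqrt{\left(23 + 6 \left(-27\right) + \frac{\left(-27\right)^{2}}{3}\right) - \left(5 - 6 \left(-5 + 1 - -5\right)^{2}\right)} = \sqrt{\left(23 - 162 + \frac{1}{3} \cdot 729\right) - \left(5 - 6 \left(-5 + 1 + 5\right)^{2}\right)} = \sqrt{\left(23 - 162 + 243\right) - \left(5 - 6 \cdot 1^{2}\right)} = \sqrt{104 + \left(-5 + 6 \cdot 1\right)} = \sqrt{104 + \left(-5 + 6\right)} = \sqrt{104 + 1} = \sqrt{105}$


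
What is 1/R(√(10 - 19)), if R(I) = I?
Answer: -I/3 ≈ -0.33333*I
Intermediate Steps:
1/R(√(10 - 19)) = 1/(√(10 - 19)) = 1/(√(-9)) = 1/(3*I) = -I/3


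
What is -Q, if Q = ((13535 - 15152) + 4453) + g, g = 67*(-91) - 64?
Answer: 3325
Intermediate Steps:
g = -6161 (g = -6097 - 64 = -6161)
Q = -3325 (Q = ((13535 - 15152) + 4453) - 6161 = (-1617 + 4453) - 6161 = 2836 - 6161 = -3325)
-Q = -1*(-3325) = 3325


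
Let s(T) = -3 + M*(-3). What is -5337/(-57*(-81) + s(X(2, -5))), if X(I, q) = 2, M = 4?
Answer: -1779/1534 ≈ -1.1597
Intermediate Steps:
s(T) = -15 (s(T) = -3 + 4*(-3) = -3 - 12 = -15)
-5337/(-57*(-81) + s(X(2, -5))) = -5337/(-57*(-81) - 15) = -5337/(4617 - 15) = -5337/4602 = -5337*1/4602 = -1779/1534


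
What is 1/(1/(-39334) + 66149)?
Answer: 39334/2601904765 ≈ 1.5117e-5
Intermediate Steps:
1/(1/(-39334) + 66149) = 1/(-1/39334 + 66149) = 1/(2601904765/39334) = 39334/2601904765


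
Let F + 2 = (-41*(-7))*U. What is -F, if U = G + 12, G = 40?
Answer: -14922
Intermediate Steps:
U = 52 (U = 40 + 12 = 52)
F = 14922 (F = -2 - 41*(-7)*52 = -2 + 287*52 = -2 + 14924 = 14922)
-F = -1*14922 = -14922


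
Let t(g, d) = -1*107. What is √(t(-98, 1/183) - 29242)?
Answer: 3*I*√3261 ≈ 171.32*I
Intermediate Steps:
t(g, d) = -107
√(t(-98, 1/183) - 29242) = √(-107 - 29242) = √(-29349) = 3*I*√3261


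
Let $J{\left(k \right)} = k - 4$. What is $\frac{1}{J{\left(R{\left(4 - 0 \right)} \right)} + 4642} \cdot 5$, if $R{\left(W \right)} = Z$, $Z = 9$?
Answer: $\frac{5}{4647} \approx 0.001076$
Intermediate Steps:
$R{\left(W \right)} = 9$
$J{\left(k \right)} = -4 + k$ ($J{\left(k \right)} = k - 4 = -4 + k$)
$\frac{1}{J{\left(R{\left(4 - 0 \right)} \right)} + 4642} \cdot 5 = \frac{1}{\left(-4 + 9\right) + 4642} \cdot 5 = \frac{1}{5 + 4642} \cdot 5 = \frac{1}{4647} \cdot 5 = \frac{5}{4647}$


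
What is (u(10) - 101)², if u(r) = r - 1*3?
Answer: 8836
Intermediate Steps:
u(r) = -3 + r (u(r) = r - 3 = -3 + r)
(u(10) - 101)² = ((-3 + 10) - 101)² = (7 - 101)² = (-94)² = 8836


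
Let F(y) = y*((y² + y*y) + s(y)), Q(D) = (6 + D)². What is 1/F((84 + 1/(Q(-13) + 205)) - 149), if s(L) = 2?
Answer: -8193532/4500544854873 ≈ -1.8206e-6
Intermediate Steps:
F(y) = y*(2 + 2*y²) (F(y) = y*((y² + y*y) + 2) = y*((y² + y²) + 2) = y*(2*y² + 2) = y*(2 + 2*y²))
1/F((84 + 1/(Q(-13) + 205)) - 149) = 1/(2*((84 + 1/((6 - 13)² + 205)) - 149)*(1 + ((84 + 1/((6 - 13)² + 205)) - 149)²)) = 1/(2*((84 + 1/((-7)² + 205)) - 149)*(1 + ((84 + 1/((-7)² + 205)) - 149)²)) = 1/(2*((84 + 1/(49 + 205)) - 149)*(1 + ((84 + 1/(49 + 205)) - 149)²)) = 1/(2*((84 + 1/254) - 149)*(1 + ((84 + 1/254) - 149)²)) = 1/(2*(21337/254 - 149)*(1 + (21337/254 - 149)²)) = 1/(2*(-16509/254)*(1 + (-16509/254)²)) = 1/(2*(-16509/254)*(1 + 272547081/64516)) = 1/(2*(-16509/254)*(272611597/64516)) = 1/(-4500544854873/8193532) = -8193532/4500544854873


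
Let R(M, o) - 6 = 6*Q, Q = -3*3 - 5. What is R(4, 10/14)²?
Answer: 6084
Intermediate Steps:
Q = -14 (Q = -9 - 5 = -14)
R(M, o) = -78 (R(M, o) = 6 + 6*(-14) = 6 - 84 = -78)
R(4, 10/14)² = (-78)² = 6084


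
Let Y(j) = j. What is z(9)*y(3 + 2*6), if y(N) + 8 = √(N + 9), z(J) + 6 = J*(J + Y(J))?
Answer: -1248 + 312*√6 ≈ -483.76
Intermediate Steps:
z(J) = -6 + 2*J² (z(J) = -6 + J*(J + J) = -6 + J*(2*J) = -6 + 2*J²)
y(N) = -8 + √(9 + N) (y(N) = -8 + √(N + 9) = -8 + √(9 + N))
z(9)*y(3 + 2*6) = (-6 + 2*9²)*(-8 + √(9 + (3 + 2*6))) = (-6 + 2*81)*(-8 + √(9 + (3 + 12))) = (-6 + 162)*(-8 + √(9 + 15)) = 156*(-8 + √24) = 156*(-8 + 2*√6) = -1248 + 312*√6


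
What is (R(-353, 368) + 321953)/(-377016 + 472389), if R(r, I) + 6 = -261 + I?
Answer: 322054/95373 ≈ 3.3768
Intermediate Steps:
R(r, I) = -267 + I (R(r, I) = -6 + (-261 + I) = -267 + I)
(R(-353, 368) + 321953)/(-377016 + 472389) = ((-267 + 368) + 321953)/(-377016 + 472389) = (101 + 321953)/95373 = 322054*(1/95373) = 322054/95373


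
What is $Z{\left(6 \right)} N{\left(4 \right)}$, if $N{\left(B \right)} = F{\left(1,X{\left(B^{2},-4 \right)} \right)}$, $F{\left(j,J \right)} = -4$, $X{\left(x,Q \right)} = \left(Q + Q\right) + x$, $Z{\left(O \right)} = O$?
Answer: $-24$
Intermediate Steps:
$X{\left(x,Q \right)} = x + 2 Q$ ($X{\left(x,Q \right)} = 2 Q + x = x + 2 Q$)
$N{\left(B \right)} = -4$
$Z{\left(6 \right)} N{\left(4 \right)} = 6 \left(-4\right) = -24$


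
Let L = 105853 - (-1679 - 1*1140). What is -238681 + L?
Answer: -130009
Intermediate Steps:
L = 108672 (L = 105853 - (-1679 - 1140) = 105853 - 1*(-2819) = 105853 + 2819 = 108672)
-238681 + L = -238681 + 108672 = -130009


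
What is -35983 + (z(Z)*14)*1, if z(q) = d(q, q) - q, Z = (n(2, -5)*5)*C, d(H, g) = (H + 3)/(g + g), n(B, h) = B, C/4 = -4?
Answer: -5397781/160 ≈ -33736.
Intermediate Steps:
C = -16 (C = 4*(-4) = -16)
d(H, g) = (3 + H)/(2*g) (d(H, g) = (3 + H)/((2*g)) = (3 + H)*(1/(2*g)) = (3 + H)/(2*g))
Z = -160 (Z = (2*5)*(-16) = 10*(-16) = -160)
z(q) = -q + (3 + q)/(2*q) (z(q) = (3 + q)/(2*q) - q = -q + (3 + q)/(2*q))
-35983 + (z(Z)*14)*1 = -35983 + ((½ - 1*(-160) + (3/2)/(-160))*14)*1 = -35983 + ((½ + 160 + (3/2)*(-1/160))*14)*1 = -35983 + ((½ + 160 - 3/320)*14)*1 = -35983 + ((51357/320)*14)*1 = -35983 + (359499/160)*1 = -35983 + 359499/160 = -5397781/160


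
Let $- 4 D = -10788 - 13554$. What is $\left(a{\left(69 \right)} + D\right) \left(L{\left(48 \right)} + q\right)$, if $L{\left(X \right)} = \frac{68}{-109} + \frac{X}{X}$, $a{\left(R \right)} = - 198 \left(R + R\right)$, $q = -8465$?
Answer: $\frac{19595574594}{109} \approx 1.7978 \cdot 10^{8}$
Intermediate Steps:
$a{\left(R \right)} = - 396 R$ ($a{\left(R \right)} = - 198 \cdot 2 R = - 396 R$)
$L{\left(X \right)} = \frac{41}{109}$ ($L{\left(X \right)} = 68 \left(- \frac{1}{109}\right) + 1 = - \frac{68}{109} + 1 = \frac{41}{109}$)
$D = \frac{12171}{2}$ ($D = - \frac{-10788 - 13554}{4} = \left(- \frac{1}{4}\right) \left(-24342\right) = \frac{12171}{2} \approx 6085.5$)
$\left(a{\left(69 \right)} + D\right) \left(L{\left(48 \right)} + q\right) = \left(\left(-396\right) 69 + \frac{12171}{2}\right) \left(\frac{41}{109} - 8465\right) = \left(-27324 + \frac{12171}{2}\right) \left(- \frac{922644}{109}\right) = \left(- \frac{42477}{2}\right) \left(- \frac{922644}{109}\right) = \frac{19595574594}{109}$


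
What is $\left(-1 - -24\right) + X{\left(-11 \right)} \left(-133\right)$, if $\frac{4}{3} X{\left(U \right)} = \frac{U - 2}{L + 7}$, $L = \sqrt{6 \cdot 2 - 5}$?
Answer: $\frac{1913}{8} - \frac{247 \sqrt{7}}{8} \approx 157.44$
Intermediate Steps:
$L = \sqrt{7}$ ($L = \sqrt{12 - 5} = \sqrt{7} \approx 2.6458$)
$X{\left(U \right)} = \frac{3 \left(-2 + U\right)}{4 \left(7 + \sqrt{7}\right)}$ ($X{\left(U \right)} = \frac{3 \frac{U - 2}{\sqrt{7} + 7}}{4} = \frac{3 \frac{-2 + U}{7 + \sqrt{7}}}{4} = \frac{3 \left(-2 + U\right)}{4 \left(7 + \sqrt{7}\right)}$)
$\left(-1 - -24\right) + X{\left(-11 \right)} \left(-133\right) = \left(-1 - -24\right) + \frac{3 \left(-2 - 11\right)}{4 \left(7 + \sqrt{7}\right)} \left(-133\right) = \left(-1 + 24\right) + \frac{3}{4} \frac{1}{7 + \sqrt{7}} \left(-13\right) \left(-133\right) = 23 + - \frac{39}{4 \left(7 + \sqrt{7}\right)} \left(-133\right) = 23 + \frac{5187}{4 \left(7 + \sqrt{7}\right)}$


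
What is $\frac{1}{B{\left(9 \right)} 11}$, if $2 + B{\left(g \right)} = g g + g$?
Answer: $\frac{1}{968} \approx 0.0010331$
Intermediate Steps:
$B{\left(g \right)} = -2 + g + g^{2}$ ($B{\left(g \right)} = -2 + \left(g g + g\right) = -2 + \left(g^{2} + g\right) = -2 + \left(g + g^{2}\right) = -2 + g + g^{2}$)
$\frac{1}{B{\left(9 \right)} 11} = \frac{1}{\left(-2 + 9 + 9^{2}\right) 11} = \frac{1}{\left(-2 + 9 + 81\right) 11} = \frac{1}{88 \cdot 11} = \frac{1}{968}$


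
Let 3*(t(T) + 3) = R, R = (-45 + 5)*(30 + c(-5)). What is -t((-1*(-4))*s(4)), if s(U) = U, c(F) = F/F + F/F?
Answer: 1289/3 ≈ 429.67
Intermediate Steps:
c(F) = 2 (c(F) = 1 + 1 = 2)
R = -1280 (R = (-45 + 5)*(30 + 2) = -40*32 = -1280)
t(T) = -1289/3 (t(T) = -3 + (⅓)*(-1280) = -3 - 1280/3 = -1289/3)
-t((-1*(-4))*s(4)) = -1*(-1289/3) = 1289/3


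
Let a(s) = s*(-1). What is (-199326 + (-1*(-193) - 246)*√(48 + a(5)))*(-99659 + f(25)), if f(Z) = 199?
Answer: 19824963960 + 5271380*√43 ≈ 1.9860e+10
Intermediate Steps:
a(s) = -s
(-199326 + (-1*(-193) - 246)*√(48 + a(5)))*(-99659 + f(25)) = (-199326 + (-1*(-193) - 246)*√(48 - 1*5))*(-99659 + 199) = (-199326 + (193 - 246)*√(48 - 5))*(-99460) = (-199326 - 53*√43)*(-99460) = 19824963960 + 5271380*√43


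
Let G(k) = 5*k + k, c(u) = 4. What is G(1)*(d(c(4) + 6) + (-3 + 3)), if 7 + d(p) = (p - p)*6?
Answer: -42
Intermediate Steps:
G(k) = 6*k
d(p) = -7 (d(p) = -7 + (p - p)*6 = -7 + 0*6 = -7 + 0 = -7)
G(1)*(d(c(4) + 6) + (-3 + 3)) = (6*1)*(-7 + (-3 + 3)) = 6*(-7 + 0) = 6*(-7) = -42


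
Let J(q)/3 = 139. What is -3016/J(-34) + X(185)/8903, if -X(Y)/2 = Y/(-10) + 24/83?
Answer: -2227409593/308141733 ≈ -7.2285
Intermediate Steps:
J(q) = 417 (J(q) = 3*139 = 417)
X(Y) = -48/83 + Y/5 (X(Y) = -2*(Y/(-10) + 24/83) = -2*(Y*(-⅒) + 24*(1/83)) = -2*(-Y/10 + 24/83) = -2*(24/83 - Y/10) = -48/83 + Y/5)
-3016/J(-34) + X(185)/8903 = -3016/417 + (-48/83 + (⅕)*185)/8903 = -3016*1/417 + (-48/83 + 37)*(1/8903) = -3016/417 + (3023/83)*(1/8903) = -3016/417 + 3023/738949 = -2227409593/308141733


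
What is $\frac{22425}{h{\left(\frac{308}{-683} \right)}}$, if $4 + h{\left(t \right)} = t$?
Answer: $- \frac{3063255}{608} \approx -5038.3$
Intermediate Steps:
$h{\left(t \right)} = -4 + t$
$\frac{22425}{h{\left(\frac{308}{-683} \right)}} = \frac{22425}{-4 + \frac{308}{-683}} = \frac{22425}{-4 + 308 \left(- \frac{1}{683}\right)} = \frac{22425}{-4 - \frac{308}{683}} = \frac{22425}{- \frac{3040}{683}} = 22425 \left(- \frac{683}{3040}\right) = - \frac{3063255}{608}$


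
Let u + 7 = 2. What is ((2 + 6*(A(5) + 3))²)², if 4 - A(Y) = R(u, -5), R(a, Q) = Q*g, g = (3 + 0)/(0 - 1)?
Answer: 4477456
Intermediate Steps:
u = -5 (u = -7 + 2 = -5)
g = -3 (g = 3/(-1) = 3*(-1) = -3)
R(a, Q) = -3*Q (R(a, Q) = Q*(-3) = -3*Q)
A(Y) = -11 (A(Y) = 4 - (-3)*(-5) = 4 - 1*15 = 4 - 15 = -11)
((2 + 6*(A(5) + 3))²)² = ((2 + 6*(-11 + 3))²)² = ((2 + 6*(-8))²)² = ((2 - 48)²)² = ((-46)²)² = 2116² = 4477456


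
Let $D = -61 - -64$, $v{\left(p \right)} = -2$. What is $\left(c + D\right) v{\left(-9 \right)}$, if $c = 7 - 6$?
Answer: $-8$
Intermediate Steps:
$D = 3$ ($D = -61 + 64 = 3$)
$c = 1$ ($c = 7 - 6 = 1$)
$\left(c + D\right) v{\left(-9 \right)} = \left(1 + 3\right) \left(-2\right) = 4 \left(-2\right) = -8$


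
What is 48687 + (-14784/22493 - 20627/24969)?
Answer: 27343135552772/561627717 ≈ 48686.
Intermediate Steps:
48687 + (-14784/22493 - 20627/24969) = 48687 - 833104807/561627717 = 27343135552772/561627717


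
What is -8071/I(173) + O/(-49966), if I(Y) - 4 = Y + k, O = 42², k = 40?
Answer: -4118963/110639 ≈ -37.229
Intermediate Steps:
O = 1764
I(Y) = 44 + Y (I(Y) = 4 + (Y + 40) = 4 + (40 + Y) = 44 + Y)
-8071/I(173) + O/(-49966) = -8071/(44 + 173) + 1764/(-49966) = -8071/217 + 1764*(-1/49966) = -8071*1/217 - 126/3569 = -1153/31 - 126/3569 = -4118963/110639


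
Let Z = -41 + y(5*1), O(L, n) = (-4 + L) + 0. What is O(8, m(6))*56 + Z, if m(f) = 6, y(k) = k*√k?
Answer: 183 + 5*√5 ≈ 194.18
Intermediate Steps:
y(k) = k^(3/2)
O(L, n) = -4 + L
Z = -41 + 5*√5 (Z = -41 + (5*1)^(3/2) = -41 + 5^(3/2) = -41 + 5*√5 ≈ -29.820)
O(8, m(6))*56 + Z = (-4 + 8)*56 + (-41 + 5*√5) = 4*56 + (-41 + 5*√5) = 224 + (-41 + 5*√5) = 183 + 5*√5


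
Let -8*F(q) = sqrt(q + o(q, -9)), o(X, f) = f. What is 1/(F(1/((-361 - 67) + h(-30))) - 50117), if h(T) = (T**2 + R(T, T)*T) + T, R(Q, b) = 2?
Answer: -1225260416/61406376272109 + 8*I*sqrt(1312934)/61406376272109 ≈ -1.9953e-5 + 1.4928e-10*I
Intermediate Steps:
h(T) = T**2 + 3*T (h(T) = (T**2 + 2*T) + T = T**2 + 3*T)
F(q) = -sqrt(-9 + q)/8 (F(q) = -sqrt(q - 9)/8 = -sqrt(-9 + q)/8)
1/(F(1/((-361 - 67) + h(-30))) - 50117) = 1/(-sqrt(-9 + 1/((-361 - 67) - 30*(3 - 30)))/8 - 50117) = 1/(-sqrt(-9 + 1/(-428 - 30*(-27)))/8 - 50117) = 1/(-sqrt(-9 + 1/(-428 + 810))/8 - 50117) = 1/(-sqrt(-9 + 1/382)/8 - 50117) = 1/(-I*sqrt(1312934)/3056 - 50117) = 1/(-50117 - I*sqrt(1312934)/3056)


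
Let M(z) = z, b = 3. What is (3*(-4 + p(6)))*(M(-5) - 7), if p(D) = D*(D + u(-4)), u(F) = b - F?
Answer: -2664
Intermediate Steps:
u(F) = 3 - F
p(D) = D*(7 + D) (p(D) = D*(D + (3 - 1*(-4))) = D*(D + (3 + 4)) = D*(D + 7) = D*(7 + D))
(3*(-4 + p(6)))*(M(-5) - 7) = (3*(-4 + 6*(7 + 6)))*(-5 - 7) = (3*(-4 + 6*13))*(-12) = (3*(-4 + 78))*(-12) = (3*74)*(-12) = 222*(-12) = -2664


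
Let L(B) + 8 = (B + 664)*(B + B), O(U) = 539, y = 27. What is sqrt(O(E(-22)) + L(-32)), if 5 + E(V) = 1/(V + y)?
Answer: I*sqrt(39917) ≈ 199.79*I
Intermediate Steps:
E(V) = -5 + 1/(27 + V) (E(V) = -5 + 1/(V + 27) = -5 + 1/(27 + V))
L(B) = -8 + 2*B*(664 + B) (L(B) = -8 + (B + 664)*(B + B) = -8 + (664 + B)*(2*B) = -8 + 2*B*(664 + B))
sqrt(O(E(-22)) + L(-32)) = sqrt(539 + (-8 + 2*(-32)**2 + 1328*(-32))) = sqrt(539 + (-8 + 2*1024 - 42496)) = sqrt(539 + (-8 + 2048 - 42496)) = sqrt(539 - 40456) = sqrt(-39917) = I*sqrt(39917)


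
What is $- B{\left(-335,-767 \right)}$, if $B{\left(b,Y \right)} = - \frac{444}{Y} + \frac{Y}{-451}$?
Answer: $- \frac{788533}{345917} \approx -2.2795$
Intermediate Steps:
$B{\left(b,Y \right)} = - \frac{444}{Y} - \frac{Y}{451}$ ($B{\left(b,Y \right)} = - \frac{444}{Y} + Y \left(- \frac{1}{451}\right) = - \frac{444}{Y} - \frac{Y}{451}$)
$- B{\left(-335,-767 \right)} = - (- \frac{444}{-767} - - \frac{767}{451}) = - (\left(-444\right) \left(- \frac{1}{767}\right) + \frac{767}{451}) = - (\frac{444}{767} + \frac{767}{451}) = \left(-1\right) \frac{788533}{345917} = - \frac{788533}{345917}$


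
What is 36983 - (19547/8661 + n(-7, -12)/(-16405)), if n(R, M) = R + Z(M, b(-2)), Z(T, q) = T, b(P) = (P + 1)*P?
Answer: 5254360828921/142083705 ≈ 36981.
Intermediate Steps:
b(P) = P*(1 + P) (b(P) = (1 + P)*P = P*(1 + P))
n(R, M) = M + R (n(R, M) = R + M = M + R)
36983 - (19547/8661 + n(-7, -12)/(-16405)) = 36983 - (19547/8661 + (-12 - 7)/(-16405)) = 36983 - (19547*(1/8661) - 19*(-1/16405)) = 36983 - (19547/8661 + 19/16405) = 36983 - 1*320833094/142083705 = 36983 - 320833094/142083705 = 5254360828921/142083705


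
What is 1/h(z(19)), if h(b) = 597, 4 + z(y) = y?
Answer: 1/597 ≈ 0.0016750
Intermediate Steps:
z(y) = -4 + y
1/h(z(19)) = 1/597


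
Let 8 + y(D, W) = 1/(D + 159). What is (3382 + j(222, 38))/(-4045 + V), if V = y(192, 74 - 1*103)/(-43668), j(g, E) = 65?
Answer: -52833782196/61999605253 ≈ -0.85216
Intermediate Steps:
y(D, W) = -8 + 1/(159 + D) (y(D, W) = -8 + 1/(D + 159) = -8 + 1/(159 + D))
V = 2807/15327468 (V = ((-1271 - 8*192)/(159 + 192))/(-43668) = ((-1271 - 1536)/351)*(-1/43668) = ((1/351)*(-2807))*(-1/43668) = -2807/351*(-1/43668) = 2807/15327468 ≈ 0.00018314)
(3382 + j(222, 38))/(-4045 + V) = (3382 + 65)/(-4045 + 2807/15327468) = 3447/(-61999605253/15327468) = 3447*(-15327468/61999605253) = -52833782196/61999605253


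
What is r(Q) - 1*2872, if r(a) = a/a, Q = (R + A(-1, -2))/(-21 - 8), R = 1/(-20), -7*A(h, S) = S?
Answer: -2871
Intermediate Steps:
A(h, S) = -S/7
R = -1/20 ≈ -0.050000
Q = -33/4060 (Q = (-1/20 - 1/7*(-2))/(-21 - 8) = (-1/20 + 2/7)/(-29) = (33/140)*(-1/29) = -33/4060 ≈ -0.0081281)
r(a) = 1
r(Q) - 1*2872 = 1 - 1*2872 = 1 - 2872 = -2871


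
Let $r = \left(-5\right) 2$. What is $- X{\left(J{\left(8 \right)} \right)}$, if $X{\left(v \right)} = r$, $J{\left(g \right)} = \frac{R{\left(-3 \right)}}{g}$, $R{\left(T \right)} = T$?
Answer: $10$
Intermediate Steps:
$J{\left(g \right)} = - \frac{3}{g}$
$r = -10$
$X{\left(v \right)} = -10$
$- X{\left(J{\left(8 \right)} \right)} = \left(-1\right) \left(-10\right) = 10$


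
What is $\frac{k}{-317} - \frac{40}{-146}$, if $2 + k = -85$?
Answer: $\frac{12691}{23141} \approx 0.54842$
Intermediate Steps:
$k = -87$ ($k = -2 - 85 = -87$)
$\frac{k}{-317} - \frac{40}{-146} = - \frac{87}{-317} - \frac{40}{-146} = \left(-87\right) \left(- \frac{1}{317}\right) - - \frac{20}{73} = \frac{87}{317} + \frac{20}{73} = \frac{12691}{23141}$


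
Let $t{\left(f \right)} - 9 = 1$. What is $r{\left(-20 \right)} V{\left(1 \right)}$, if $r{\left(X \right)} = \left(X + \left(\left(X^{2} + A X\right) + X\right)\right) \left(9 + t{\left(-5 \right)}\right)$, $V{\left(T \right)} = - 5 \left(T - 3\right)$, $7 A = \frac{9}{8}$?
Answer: $\frac{474525}{7} \approx 67789.0$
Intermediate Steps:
$t{\left(f \right)} = 10$ ($t{\left(f \right)} = 9 + 1 = 10$)
$A = \frac{9}{56}$ ($A = \frac{9 \cdot \frac{1}{8}}{7} = \frac{1}{7} \cdot \frac{9}{8} = \frac{9}{56} \approx 0.16071$)
$V{\left(T \right)} = 15 - 5 T$ ($V{\left(T \right)} = - 5 \left(-3 + T\right) = 15 - 5 T$)
$r{\left(X \right)} = 19 X^{2} + \frac{2299 X}{56}$ ($r{\left(X \right)} = \left(X + \left(\left(X^{2} + \frac{9 X}{56}\right) + X\right)\right) \left(9 + 10\right) = \left(X + \left(X^{2} + \frac{65 X}{56}\right)\right) 19 = \left(X^{2} + \frac{121 X}{56}\right) 19 = 19 X^{2} + \frac{2299 X}{56}$)
$r{\left(-20 \right)} V{\left(1 \right)} = \frac{19}{56} \left(-20\right) \left(121 + 56 \left(-20\right)\right) \left(15 - 5\right) = \frac{19}{56} \left(-20\right) \left(121 - 1120\right) \left(15 - 5\right) = \frac{19}{56} \left(-20\right) \left(-999\right) 10 = \frac{94905}{14} \cdot 10 = \frac{474525}{7}$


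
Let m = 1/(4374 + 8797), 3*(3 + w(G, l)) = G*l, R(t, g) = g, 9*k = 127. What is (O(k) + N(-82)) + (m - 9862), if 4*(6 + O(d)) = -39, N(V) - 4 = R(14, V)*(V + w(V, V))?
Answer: -29507215195/158052 ≈ -1.8669e+5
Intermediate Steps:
k = 127/9 (k = (1/9)*127 = 127/9 ≈ 14.111)
w(G, l) = -3 + G*l/3 (w(G, l) = -3 + (G*l)/3 = -3 + G*l/3)
N(V) = 4 + V*(-3 + V + V**2/3) (N(V) = 4 + V*(V + (-3 + V*V/3)) = 4 + V*(V + (-3 + V**2/3)) = 4 + V*(-3 + V + V**2/3))
O(d) = -63/4 (O(d) = -6 + (1/4)*(-39) = -6 - 39/4 = -63/4)
m = 1/13171 ≈ 7.5924e-5
(O(k) + N(-82)) + (m - 9862) = (-63/4 + (4 + (-82)**2 - 3*(-82) + (1/3)*(-82)**3)) + (1/13171 - 9862) = (-63/4 + (4 + 6724 + 246 + (1/3)*(-551368))) - 129892401/13171 = (-63/4 + (4 + 6724 + 246 - 551368/3)) - 129892401/13171 = (-63/4 - 530446/3) - 129892401/13171 = -2121973/12 - 129892401/13171 = -29507215195/158052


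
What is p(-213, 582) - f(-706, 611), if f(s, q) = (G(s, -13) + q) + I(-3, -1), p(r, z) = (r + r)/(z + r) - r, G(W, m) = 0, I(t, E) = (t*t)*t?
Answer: -45775/123 ≈ -372.15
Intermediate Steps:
I(t, E) = t**3 (I(t, E) = t**2*t = t**3)
p(r, z) = -r + 2*r/(r + z) (p(r, z) = (2*r)/(r + z) - r = 2*r/(r + z) - r = -r + 2*r/(r + z))
f(s, q) = -27 + q (f(s, q) = (0 + q) + (-3)**3 = q - 27 = -27 + q)
p(-213, 582) - f(-706, 611) = -213*(2 - 1*(-213) - 1*582)/(-213 + 582) - (-27 + 611) = -213*(2 + 213 - 582)/369 - 1*584 = -213*1/369*(-367) - 584 = 26057/123 - 584 = -45775/123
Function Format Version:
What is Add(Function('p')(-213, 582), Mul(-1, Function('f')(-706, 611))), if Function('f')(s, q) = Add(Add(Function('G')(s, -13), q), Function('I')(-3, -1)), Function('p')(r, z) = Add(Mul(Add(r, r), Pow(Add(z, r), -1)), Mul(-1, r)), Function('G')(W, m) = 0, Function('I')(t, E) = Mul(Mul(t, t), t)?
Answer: Rational(-45775, 123) ≈ -372.15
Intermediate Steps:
Function('I')(t, E) = Pow(t, 3) (Function('I')(t, E) = Mul(Pow(t, 2), t) = Pow(t, 3))
Function('p')(r, z) = Add(Mul(-1, r), Mul(2, r, Pow(Add(r, z), -1))) (Function('p')(r, z) = Add(Mul(Mul(2, r), Pow(Add(r, z), -1)), Mul(-1, r)) = Add(Mul(2, r, Pow(Add(r, z), -1)), Mul(-1, r)) = Add(Mul(-1, r), Mul(2, r, Pow(Add(r, z), -1))))
Function('f')(s, q) = Add(-27, q) (Function('f')(s, q) = Add(Add(0, q), Pow(-3, 3)) = Add(q, -27) = Add(-27, q))
Add(Function('p')(-213, 582), Mul(-1, Function('f')(-706, 611))) = Add(Mul(-213, Pow(Add(-213, 582), -1), Add(2, Mul(-1, -213), Mul(-1, 582))), Mul(-1, Add(-27, 611))) = Add(Mul(-213, Pow(369, -1), Add(2, 213, -582)), Mul(-1, 584)) = Add(Mul(-213, Rational(1, 369), -367), -584) = Add(Rational(26057, 123), -584) = Rational(-45775, 123)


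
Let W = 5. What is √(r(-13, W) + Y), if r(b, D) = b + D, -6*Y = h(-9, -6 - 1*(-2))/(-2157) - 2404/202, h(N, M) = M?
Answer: I*√285567899647/217857 ≈ 2.4529*I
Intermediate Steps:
Y = 1296155/653571 (Y = -((-6 - 1*(-2))/(-2157) - 2404/202)/6 = -((-6 + 2)*(-1/2157) - 2404*1/202)/6 = -(-4*(-1/2157) - 1202/101)/6 = -(4/2157 - 1202/101)/6 = -⅙*(-2592310/217857) = 1296155/653571 ≈ 1.9832)
r(b, D) = D + b
√(r(-13, W) + Y) = √((5 - 13) + 1296155/653571) = √(-8 + 1296155/653571) = √(-3932413/653571) = I*√285567899647/217857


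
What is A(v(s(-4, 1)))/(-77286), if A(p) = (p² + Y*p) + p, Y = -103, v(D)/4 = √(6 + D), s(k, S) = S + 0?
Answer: -56/38643 + 68*√7/12881 ≈ 0.012518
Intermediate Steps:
s(k, S) = S
v(D) = 4*√(6 + D)
A(p) = p² - 102*p (A(p) = (p² - 103*p) + p = p² - 102*p)
A(v(s(-4, 1)))/(-77286) = ((4*√(6 + 1))*(-102 + 4*√(6 + 1)))/(-77286) = ((4*√7)*(-102 + 4*√7))*(-1/77286) = (4*√7*(-102 + 4*√7))*(-1/77286) = -2*√7*(-102 + 4*√7)/38643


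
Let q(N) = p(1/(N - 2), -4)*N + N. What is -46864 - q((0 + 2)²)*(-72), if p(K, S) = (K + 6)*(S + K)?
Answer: -53128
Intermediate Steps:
p(K, S) = (6 + K)*(K + S)
q(N) = N + N*(-24 + (-2 + N)⁻² + 2/(-2 + N)) (q(N) = ((1/(N - 2))² + 6/(N - 2) + 6*(-4) - 4/(N - 2))*N + N = ((1/(-2 + N))² + 6/(-2 + N) - 24 - 4/(-2 + N))*N + N = ((-2 + N)⁻² + 6/(-2 + N) - 24 - 4/(-2 + N))*N + N = (-24 + (-2 + N)⁻² + 2/(-2 + N))*N + N = N*(-24 + (-2 + N)⁻² + 2/(-2 + N)) + N = N + N*(-24 + (-2 + N)⁻² + 2/(-2 + N)))
-46864 - q((0 + 2)²)*(-72) = -46864 - (0 + 2)²*(-95 - 23*(0 + 2)⁴ + 94*(0 + 2)²)/(4 + ((0 + 2)²)² - 4*(0 + 2)²)*(-72) = -46864 - 2²*(-95 - 23*(2²)² + 94*2²)/(4 + (2²)² - 4*2²)*(-72) = -46864 - 4*(-95 - 23*4² + 94*4)/(4 + 4² - 4*4)*(-72) = -46864 - 4*(-95 - 23*16 + 376)/(4 + 16 - 16)*(-72) = -46864 - 4*(-95 - 368 + 376)/4*(-72) = -46864 - 4*(¼)*(-87)*(-72) = -46864 - (-87)*(-72) = -46864 - 1*6264 = -46864 - 6264 = -53128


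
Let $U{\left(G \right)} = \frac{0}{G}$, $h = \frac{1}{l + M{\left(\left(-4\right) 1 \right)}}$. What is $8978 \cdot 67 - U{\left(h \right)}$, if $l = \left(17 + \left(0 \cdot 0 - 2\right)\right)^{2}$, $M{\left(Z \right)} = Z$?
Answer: $601526$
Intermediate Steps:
$l = 225$ ($l = \left(17 + \left(0 - 2\right)\right)^{2} = \left(17 - 2\right)^{2} = 15^{2} = 225$)
$h = \frac{1}{221}$ ($h = \frac{1}{225 - 4} = \frac{1}{221} \approx 0.0045249$)
$U{\left(G \right)} = 0$
$8978 \cdot 67 - U{\left(h \right)} = 8978 \cdot 67 - 0 = 601526 + 0 = 601526$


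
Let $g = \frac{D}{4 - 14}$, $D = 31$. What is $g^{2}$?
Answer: $\frac{961}{100} \approx 9.61$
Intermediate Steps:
$g = - \frac{31}{10}$ ($g = \frac{31}{4 - 14} = \frac{31}{-10} = 31 \left(- \frac{1}{10}\right) = - \frac{31}{10} \approx -3.1$)
$g^{2} = \left(- \frac{31}{10}\right)^{2} = \frac{961}{100}$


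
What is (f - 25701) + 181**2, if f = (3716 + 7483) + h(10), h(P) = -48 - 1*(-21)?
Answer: 18232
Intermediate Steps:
h(P) = -27 (h(P) = -48 + 21 = -27)
f = 11172 (f = (3716 + 7483) - 27 = 11199 - 27 = 11172)
(f - 25701) + 181**2 = (11172 - 25701) + 181**2 = -14529 + 32761 = 18232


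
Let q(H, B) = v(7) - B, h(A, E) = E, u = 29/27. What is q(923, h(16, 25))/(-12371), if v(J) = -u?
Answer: 704/334017 ≈ 0.0021077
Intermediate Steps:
u = 29/27 (u = 29*(1/27) = 29/27 ≈ 1.0741)
v(J) = -29/27 (v(J) = -1*29/27 = -29/27)
q(H, B) = -29/27 - B
q(923, h(16, 25))/(-12371) = (-29/27 - 1*25)/(-12371) = (-29/27 - 25)*(-1/12371) = -704/27*(-1/12371) = 704/334017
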